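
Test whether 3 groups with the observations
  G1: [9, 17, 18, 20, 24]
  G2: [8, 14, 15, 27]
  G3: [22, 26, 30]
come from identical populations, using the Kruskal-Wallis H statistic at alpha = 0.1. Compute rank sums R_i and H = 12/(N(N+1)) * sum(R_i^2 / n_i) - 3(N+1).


Step 1: Combine all N = 12 observations and assign midranks.
sorted (value, group, rank): (8,G2,1), (9,G1,2), (14,G2,3), (15,G2,4), (17,G1,5), (18,G1,6), (20,G1,7), (22,G3,8), (24,G1,9), (26,G3,10), (27,G2,11), (30,G3,12)
Step 2: Sum ranks within each group.
R_1 = 29 (n_1 = 5)
R_2 = 19 (n_2 = 4)
R_3 = 30 (n_3 = 3)
Step 3: H = 12/(N(N+1)) * sum(R_i^2/n_i) - 3(N+1)
     = 12/(12*13) * (29^2/5 + 19^2/4 + 30^2/3) - 3*13
     = 0.076923 * 558.45 - 39
     = 3.957692.
Step 4: No ties, so H is used without correction.
Step 5: Under H0, H ~ chi^2(2); p-value = 0.138229.
Step 6: alpha = 0.1. fail to reject H0.

H = 3.9577, df = 2, p = 0.138229, fail to reject H0.


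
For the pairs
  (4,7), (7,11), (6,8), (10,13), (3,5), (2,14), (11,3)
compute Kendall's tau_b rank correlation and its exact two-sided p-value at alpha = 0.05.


Step 1: Enumerate the 21 unordered pairs (i,j) with i<j and classify each by sign(x_j-x_i) * sign(y_j-y_i).
  (1,2):dx=+3,dy=+4->C; (1,3):dx=+2,dy=+1->C; (1,4):dx=+6,dy=+6->C; (1,5):dx=-1,dy=-2->C
  (1,6):dx=-2,dy=+7->D; (1,7):dx=+7,dy=-4->D; (2,3):dx=-1,dy=-3->C; (2,4):dx=+3,dy=+2->C
  (2,5):dx=-4,dy=-6->C; (2,6):dx=-5,dy=+3->D; (2,7):dx=+4,dy=-8->D; (3,4):dx=+4,dy=+5->C
  (3,5):dx=-3,dy=-3->C; (3,6):dx=-4,dy=+6->D; (3,7):dx=+5,dy=-5->D; (4,5):dx=-7,dy=-8->C
  (4,6):dx=-8,dy=+1->D; (4,7):dx=+1,dy=-10->D; (5,6):dx=-1,dy=+9->D; (5,7):dx=+8,dy=-2->D
  (6,7):dx=+9,dy=-11->D
Step 2: C = 10, D = 11, total pairs = 21.
Step 3: tau = (C - D)/(n(n-1)/2) = (10 - 11)/21 = -0.047619.
Step 4: Exact two-sided p-value (enumerate n! = 5040 permutations of y under H0): p = 1.000000.
Step 5: alpha = 0.05. fail to reject H0.

tau_b = -0.0476 (C=10, D=11), p = 1.000000, fail to reject H0.


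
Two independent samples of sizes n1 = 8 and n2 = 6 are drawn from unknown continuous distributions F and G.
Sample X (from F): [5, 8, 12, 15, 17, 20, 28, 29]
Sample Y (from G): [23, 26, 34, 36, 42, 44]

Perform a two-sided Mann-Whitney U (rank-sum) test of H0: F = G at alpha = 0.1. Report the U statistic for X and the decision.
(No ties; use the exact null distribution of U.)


Step 1: Combine and sort all 14 observations; assign midranks.
sorted (value, group): (5,X), (8,X), (12,X), (15,X), (17,X), (20,X), (23,Y), (26,Y), (28,X), (29,X), (34,Y), (36,Y), (42,Y), (44,Y)
ranks: 5->1, 8->2, 12->3, 15->4, 17->5, 20->6, 23->7, 26->8, 28->9, 29->10, 34->11, 36->12, 42->13, 44->14
Step 2: Rank sum for X: R1 = 1 + 2 + 3 + 4 + 5 + 6 + 9 + 10 = 40.
Step 3: U_X = R1 - n1(n1+1)/2 = 40 - 8*9/2 = 40 - 36 = 4.
       U_Y = n1*n2 - U_X = 48 - 4 = 44.
Step 4: No ties, so the exact null distribution of U (based on enumerating the C(14,8) = 3003 equally likely rank assignments) gives the two-sided p-value.
Step 5: p-value = 0.007992; compare to alpha = 0.1. reject H0.

U_X = 4, p = 0.007992, reject H0 at alpha = 0.1.


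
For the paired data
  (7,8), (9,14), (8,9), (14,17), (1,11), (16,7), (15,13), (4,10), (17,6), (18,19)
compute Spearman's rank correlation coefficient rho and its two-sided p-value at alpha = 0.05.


Step 1: Rank x and y separately (midranks; no ties here).
rank(x): 7->3, 9->5, 8->4, 14->6, 1->1, 16->8, 15->7, 4->2, 17->9, 18->10
rank(y): 8->3, 14->8, 9->4, 17->9, 11->6, 7->2, 13->7, 10->5, 6->1, 19->10
Step 2: d_i = R_x(i) - R_y(i); compute d_i^2.
  (3-3)^2=0, (5-8)^2=9, (4-4)^2=0, (6-9)^2=9, (1-6)^2=25, (8-2)^2=36, (7-7)^2=0, (2-5)^2=9, (9-1)^2=64, (10-10)^2=0
sum(d^2) = 152.
Step 3: rho = 1 - 6*152 / (10*(10^2 - 1)) = 1 - 912/990 = 0.078788.
Step 4: Under H0, t = rho * sqrt((n-2)/(1-rho^2)) = 0.2235 ~ t(8).
Step 5: Two-sided p-value from the t-distribution with 8 df = 0.828717.
Step 6: alpha = 0.05. fail to reject H0.

rho = 0.0788, p = 0.828717, fail to reject H0 at alpha = 0.05.


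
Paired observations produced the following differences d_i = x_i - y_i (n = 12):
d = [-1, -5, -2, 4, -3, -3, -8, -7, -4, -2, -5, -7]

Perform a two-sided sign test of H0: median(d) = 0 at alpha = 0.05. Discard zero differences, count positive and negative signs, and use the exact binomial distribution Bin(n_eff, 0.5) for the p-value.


Step 1: Discard zero differences. Original n = 12; n_eff = number of nonzero differences = 12.
Nonzero differences (with sign): -1, -5, -2, +4, -3, -3, -8, -7, -4, -2, -5, -7
Step 2: Count signs: positive = 1, negative = 11.
Step 3: Under H0: P(positive) = 0.5, so the number of positives S ~ Bin(12, 0.5).
Step 4: Two-sided exact p-value = sum of Bin(12,0.5) probabilities at or below the observed probability = 0.006348.
Step 5: alpha = 0.05. reject H0.

n_eff = 12, pos = 1, neg = 11, p = 0.006348, reject H0.


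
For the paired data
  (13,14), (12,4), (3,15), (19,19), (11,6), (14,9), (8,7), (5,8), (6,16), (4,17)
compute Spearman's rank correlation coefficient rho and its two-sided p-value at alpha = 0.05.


Step 1: Rank x and y separately (midranks; no ties here).
rank(x): 13->8, 12->7, 3->1, 19->10, 11->6, 14->9, 8->5, 5->3, 6->4, 4->2
rank(y): 14->6, 4->1, 15->7, 19->10, 6->2, 9->5, 7->3, 8->4, 16->8, 17->9
Step 2: d_i = R_x(i) - R_y(i); compute d_i^2.
  (8-6)^2=4, (7-1)^2=36, (1-7)^2=36, (10-10)^2=0, (6-2)^2=16, (9-5)^2=16, (5-3)^2=4, (3-4)^2=1, (4-8)^2=16, (2-9)^2=49
sum(d^2) = 178.
Step 3: rho = 1 - 6*178 / (10*(10^2 - 1)) = 1 - 1068/990 = -0.078788.
Step 4: Under H0, t = rho * sqrt((n-2)/(1-rho^2)) = -0.2235 ~ t(8).
Step 5: Two-sided p-value from the t-distribution with 8 df = 0.828717.
Step 6: alpha = 0.05. fail to reject H0.

rho = -0.0788, p = 0.828717, fail to reject H0 at alpha = 0.05.


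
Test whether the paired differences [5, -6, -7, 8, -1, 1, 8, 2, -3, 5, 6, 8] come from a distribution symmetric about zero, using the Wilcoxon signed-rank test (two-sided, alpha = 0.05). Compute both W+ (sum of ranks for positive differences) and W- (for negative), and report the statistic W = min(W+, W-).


Step 1: Drop any zero differences (none here) and take |d_i|.
|d| = [5, 6, 7, 8, 1, 1, 8, 2, 3, 5, 6, 8]
Step 2: Midrank |d_i| (ties get averaged ranks).
ranks: |5|->5.5, |6|->7.5, |7|->9, |8|->11, |1|->1.5, |1|->1.5, |8|->11, |2|->3, |3|->4, |5|->5.5, |6|->7.5, |8|->11
Step 3: Attach original signs; sum ranks with positive sign and with negative sign.
W+ = 5.5 + 11 + 1.5 + 11 + 3 + 5.5 + 7.5 + 11 = 56
W- = 7.5 + 9 + 1.5 + 4 = 22
(Check: W+ + W- = 78 should equal n(n+1)/2 = 78.)
Step 4: Test statistic W = min(W+, W-) = 22.
Step 5: Ties in |d|, so use the tie-corrected normal approximation.
        E[W] = n(n+1)/4 = 12*13/4 = 39.
        Tie groups: |d|=1 (t=2), |d|=5 (t=2), |d|=6 (t=2), |d|=8 (t=3); sum(t^3 - t) = 42.
        Var[W] = n(n+1)(2n+1)/24 - sum(t^3-t)/48 = 3900/24 - 42/48 = 161.625.
        z = (W - E[W]) / sqrt(Var[W]) = (22 - 39) / 12.7132 = -1.3372.
        Two-sided p = 2*Phi(z) = 0.181159.
Step 6: alpha = 0.05. fail to reject H0.

W+ = 56, W- = 22, W = min = 22, p = 0.181159, fail to reject H0.


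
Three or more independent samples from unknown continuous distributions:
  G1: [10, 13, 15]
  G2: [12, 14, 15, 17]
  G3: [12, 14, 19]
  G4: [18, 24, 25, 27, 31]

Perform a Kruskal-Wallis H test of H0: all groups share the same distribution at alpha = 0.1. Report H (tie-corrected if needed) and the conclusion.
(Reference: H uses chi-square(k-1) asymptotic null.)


Step 1: Combine all N = 15 observations and assign midranks.
sorted (value, group, rank): (10,G1,1), (12,G2,2.5), (12,G3,2.5), (13,G1,4), (14,G2,5.5), (14,G3,5.5), (15,G1,7.5), (15,G2,7.5), (17,G2,9), (18,G4,10), (19,G3,11), (24,G4,12), (25,G4,13), (27,G4,14), (31,G4,15)
Step 2: Sum ranks within each group.
R_1 = 12.5 (n_1 = 3)
R_2 = 24.5 (n_2 = 4)
R_3 = 19 (n_3 = 3)
R_4 = 64 (n_4 = 5)
Step 3: H = 12/(N(N+1)) * sum(R_i^2/n_i) - 3(N+1)
     = 12/(15*16) * (12.5^2/3 + 24.5^2/4 + 19^2/3 + 64^2/5) - 3*16
     = 0.050000 * 1141.68 - 48
     = 9.083958.
Step 4: Ties present; correction factor C = 1 - 18/(15^3 - 15) = 0.994643. Corrected H = 9.083958 / 0.994643 = 9.132885.
Step 5: Under H0, H ~ chi^2(3); p-value = 0.027575.
Step 6: alpha = 0.1. reject H0.

H = 9.1329, df = 3, p = 0.027575, reject H0.


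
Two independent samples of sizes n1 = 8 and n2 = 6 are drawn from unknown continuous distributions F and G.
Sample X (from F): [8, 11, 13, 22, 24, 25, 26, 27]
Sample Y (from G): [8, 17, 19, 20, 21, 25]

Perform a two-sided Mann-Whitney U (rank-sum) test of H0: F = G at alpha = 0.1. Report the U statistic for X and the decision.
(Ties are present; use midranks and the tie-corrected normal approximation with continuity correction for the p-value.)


Step 1: Combine and sort all 14 observations; assign midranks.
sorted (value, group): (8,X), (8,Y), (11,X), (13,X), (17,Y), (19,Y), (20,Y), (21,Y), (22,X), (24,X), (25,X), (25,Y), (26,X), (27,X)
ranks: 8->1.5, 8->1.5, 11->3, 13->4, 17->5, 19->6, 20->7, 21->8, 22->9, 24->10, 25->11.5, 25->11.5, 26->13, 27->14
Step 2: Rank sum for X: R1 = 1.5 + 3 + 4 + 9 + 10 + 11.5 + 13 + 14 = 66.
Step 3: U_X = R1 - n1(n1+1)/2 = 66 - 8*9/2 = 66 - 36 = 30.
       U_Y = n1*n2 - U_X = 48 - 30 = 18.
Step 4: Ties are present, so use the tie-corrected normal approximation (with continuity correction) for the p-value.
Step 5: p-value = 0.476705; compare to alpha = 0.1. fail to reject H0.

U_X = 30, p = 0.476705, fail to reject H0 at alpha = 0.1.


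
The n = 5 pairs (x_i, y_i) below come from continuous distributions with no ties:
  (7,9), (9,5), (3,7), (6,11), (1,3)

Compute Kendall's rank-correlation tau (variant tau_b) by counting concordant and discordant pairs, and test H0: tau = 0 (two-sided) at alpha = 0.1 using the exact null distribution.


Step 1: Enumerate the 10 unordered pairs (i,j) with i<j and classify each by sign(x_j-x_i) * sign(y_j-y_i).
  (1,2):dx=+2,dy=-4->D; (1,3):dx=-4,dy=-2->C; (1,4):dx=-1,dy=+2->D; (1,5):dx=-6,dy=-6->C
  (2,3):dx=-6,dy=+2->D; (2,4):dx=-3,dy=+6->D; (2,5):dx=-8,dy=-2->C; (3,4):dx=+3,dy=+4->C
  (3,5):dx=-2,dy=-4->C; (4,5):dx=-5,dy=-8->C
Step 2: C = 6, D = 4, total pairs = 10.
Step 3: tau = (C - D)/(n(n-1)/2) = (6 - 4)/10 = 0.200000.
Step 4: Exact two-sided p-value (enumerate n! = 120 permutations of y under H0): p = 0.816667.
Step 5: alpha = 0.1. fail to reject H0.

tau_b = 0.2000 (C=6, D=4), p = 0.816667, fail to reject H0.


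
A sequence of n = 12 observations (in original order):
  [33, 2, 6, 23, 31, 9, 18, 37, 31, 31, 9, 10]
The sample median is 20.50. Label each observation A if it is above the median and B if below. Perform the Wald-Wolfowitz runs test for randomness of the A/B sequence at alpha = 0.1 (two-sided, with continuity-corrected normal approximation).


Step 1: Compute median = 20.50; label A = above, B = below.
Labels in order: ABBAABBAAABB  (n_A = 6, n_B = 6)
Step 2: Count runs R = 6.
Step 3: Under H0 (random ordering), E[R] = 2*n_A*n_B/(n_A+n_B) + 1 = 2*6*6/12 + 1 = 7.0000.
        Var[R] = 2*n_A*n_B*(2*n_A*n_B - n_A - n_B) / ((n_A+n_B)^2 * (n_A+n_B-1)) = 4320/1584 = 2.7273.
        SD[R] = 1.6514.
Step 4: Continuity-corrected z = (R + 0.5 - E[R]) / SD[R] = (6 + 0.5 - 7.0000) / 1.6514 = -0.3028.
Step 5: Two-sided p-value via normal approximation = 2*(1 - Phi(|z|)) = 0.762069.
Step 6: alpha = 0.1. fail to reject H0.

R = 6, z = -0.3028, p = 0.762069, fail to reject H0.


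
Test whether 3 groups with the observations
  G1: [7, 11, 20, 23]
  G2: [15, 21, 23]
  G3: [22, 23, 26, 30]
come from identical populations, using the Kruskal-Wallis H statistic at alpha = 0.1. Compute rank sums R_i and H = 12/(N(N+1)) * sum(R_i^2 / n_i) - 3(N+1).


Step 1: Combine all N = 11 observations and assign midranks.
sorted (value, group, rank): (7,G1,1), (11,G1,2), (15,G2,3), (20,G1,4), (21,G2,5), (22,G3,6), (23,G1,8), (23,G2,8), (23,G3,8), (26,G3,10), (30,G3,11)
Step 2: Sum ranks within each group.
R_1 = 15 (n_1 = 4)
R_2 = 16 (n_2 = 3)
R_3 = 35 (n_3 = 4)
Step 3: H = 12/(N(N+1)) * sum(R_i^2/n_i) - 3(N+1)
     = 12/(11*12) * (15^2/4 + 16^2/3 + 35^2/4) - 3*12
     = 0.090909 * 447.833 - 36
     = 4.712121.
Step 4: Ties present; correction factor C = 1 - 24/(11^3 - 11) = 0.981818. Corrected H = 4.712121 / 0.981818 = 4.799383.
Step 5: Under H0, H ~ chi^2(2); p-value = 0.090746.
Step 6: alpha = 0.1. reject H0.

H = 4.7994, df = 2, p = 0.090746, reject H0.


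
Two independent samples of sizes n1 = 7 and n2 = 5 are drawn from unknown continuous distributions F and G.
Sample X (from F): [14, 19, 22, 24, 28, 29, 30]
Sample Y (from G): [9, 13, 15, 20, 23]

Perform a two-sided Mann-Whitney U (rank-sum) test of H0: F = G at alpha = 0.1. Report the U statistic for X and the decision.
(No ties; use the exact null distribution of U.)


Step 1: Combine and sort all 12 observations; assign midranks.
sorted (value, group): (9,Y), (13,Y), (14,X), (15,Y), (19,X), (20,Y), (22,X), (23,Y), (24,X), (28,X), (29,X), (30,X)
ranks: 9->1, 13->2, 14->3, 15->4, 19->5, 20->6, 22->7, 23->8, 24->9, 28->10, 29->11, 30->12
Step 2: Rank sum for X: R1 = 3 + 5 + 7 + 9 + 10 + 11 + 12 = 57.
Step 3: U_X = R1 - n1(n1+1)/2 = 57 - 7*8/2 = 57 - 28 = 29.
       U_Y = n1*n2 - U_X = 35 - 29 = 6.
Step 4: No ties, so the exact null distribution of U (based on enumerating the C(12,7) = 792 equally likely rank assignments) gives the two-sided p-value.
Step 5: p-value = 0.073232; compare to alpha = 0.1. reject H0.

U_X = 29, p = 0.073232, reject H0 at alpha = 0.1.


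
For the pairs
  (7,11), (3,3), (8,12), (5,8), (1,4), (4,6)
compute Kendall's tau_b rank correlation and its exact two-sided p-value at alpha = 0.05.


Step 1: Enumerate the 15 unordered pairs (i,j) with i<j and classify each by sign(x_j-x_i) * sign(y_j-y_i).
  (1,2):dx=-4,dy=-8->C; (1,3):dx=+1,dy=+1->C; (1,4):dx=-2,dy=-3->C; (1,5):dx=-6,dy=-7->C
  (1,6):dx=-3,dy=-5->C; (2,3):dx=+5,dy=+9->C; (2,4):dx=+2,dy=+5->C; (2,5):dx=-2,dy=+1->D
  (2,6):dx=+1,dy=+3->C; (3,4):dx=-3,dy=-4->C; (3,5):dx=-7,dy=-8->C; (3,6):dx=-4,dy=-6->C
  (4,5):dx=-4,dy=-4->C; (4,6):dx=-1,dy=-2->C; (5,6):dx=+3,dy=+2->C
Step 2: C = 14, D = 1, total pairs = 15.
Step 3: tau = (C - D)/(n(n-1)/2) = (14 - 1)/15 = 0.866667.
Step 4: Exact two-sided p-value (enumerate n! = 720 permutations of y under H0): p = 0.016667.
Step 5: alpha = 0.05. reject H0.

tau_b = 0.8667 (C=14, D=1), p = 0.016667, reject H0.


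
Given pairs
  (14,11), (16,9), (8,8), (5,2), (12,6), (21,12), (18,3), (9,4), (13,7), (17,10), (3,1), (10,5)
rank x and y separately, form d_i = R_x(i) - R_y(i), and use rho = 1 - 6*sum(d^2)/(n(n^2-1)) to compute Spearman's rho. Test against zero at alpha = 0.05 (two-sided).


Step 1: Rank x and y separately (midranks; no ties here).
rank(x): 14->8, 16->9, 8->3, 5->2, 12->6, 21->12, 18->11, 9->4, 13->7, 17->10, 3->1, 10->5
rank(y): 11->11, 9->9, 8->8, 2->2, 6->6, 12->12, 3->3, 4->4, 7->7, 10->10, 1->1, 5->5
Step 2: d_i = R_x(i) - R_y(i); compute d_i^2.
  (8-11)^2=9, (9-9)^2=0, (3-8)^2=25, (2-2)^2=0, (6-6)^2=0, (12-12)^2=0, (11-3)^2=64, (4-4)^2=0, (7-7)^2=0, (10-10)^2=0, (1-1)^2=0, (5-5)^2=0
sum(d^2) = 98.
Step 3: rho = 1 - 6*98 / (12*(12^2 - 1)) = 1 - 588/1716 = 0.657343.
Step 4: Under H0, t = rho * sqrt((n-2)/(1-rho^2)) = 2.7584 ~ t(10).
Step 5: Two-sided p-value from the t-distribution with 10 df = 0.020185.
Step 6: alpha = 0.05. reject H0.

rho = 0.6573, p = 0.020185, reject H0 at alpha = 0.05.


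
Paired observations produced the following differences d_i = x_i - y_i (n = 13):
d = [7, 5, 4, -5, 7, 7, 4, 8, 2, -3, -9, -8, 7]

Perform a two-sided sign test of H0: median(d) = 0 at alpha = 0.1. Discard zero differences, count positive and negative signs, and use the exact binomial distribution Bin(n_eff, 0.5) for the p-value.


Step 1: Discard zero differences. Original n = 13; n_eff = number of nonzero differences = 13.
Nonzero differences (with sign): +7, +5, +4, -5, +7, +7, +4, +8, +2, -3, -9, -8, +7
Step 2: Count signs: positive = 9, negative = 4.
Step 3: Under H0: P(positive) = 0.5, so the number of positives S ~ Bin(13, 0.5).
Step 4: Two-sided exact p-value = sum of Bin(13,0.5) probabilities at or below the observed probability = 0.266846.
Step 5: alpha = 0.1. fail to reject H0.

n_eff = 13, pos = 9, neg = 4, p = 0.266846, fail to reject H0.


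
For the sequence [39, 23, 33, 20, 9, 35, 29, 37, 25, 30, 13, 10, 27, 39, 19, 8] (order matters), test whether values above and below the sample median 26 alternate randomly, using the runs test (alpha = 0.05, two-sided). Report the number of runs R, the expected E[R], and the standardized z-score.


Step 1: Compute median = 26; label A = above, B = below.
Labels in order: ABABBAAABABBAABB  (n_A = 8, n_B = 8)
Step 2: Count runs R = 10.
Step 3: Under H0 (random ordering), E[R] = 2*n_A*n_B/(n_A+n_B) + 1 = 2*8*8/16 + 1 = 9.0000.
        Var[R] = 2*n_A*n_B*(2*n_A*n_B - n_A - n_B) / ((n_A+n_B)^2 * (n_A+n_B-1)) = 14336/3840 = 3.7333.
        SD[R] = 1.9322.
Step 4: Continuity-corrected z = (R - 0.5 - E[R]) / SD[R] = (10 - 0.5 - 9.0000) / 1.9322 = 0.2588.
Step 5: Two-sided p-value via normal approximation = 2*(1 - Phi(|z|)) = 0.795809.
Step 6: alpha = 0.05. fail to reject H0.

R = 10, z = 0.2588, p = 0.795809, fail to reject H0.


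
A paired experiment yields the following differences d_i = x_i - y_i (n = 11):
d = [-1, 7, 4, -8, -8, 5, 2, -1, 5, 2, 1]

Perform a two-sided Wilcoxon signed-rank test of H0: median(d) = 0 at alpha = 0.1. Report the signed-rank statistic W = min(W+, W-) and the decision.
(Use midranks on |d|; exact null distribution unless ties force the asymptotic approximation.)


Step 1: Drop any zero differences (none here) and take |d_i|.
|d| = [1, 7, 4, 8, 8, 5, 2, 1, 5, 2, 1]
Step 2: Midrank |d_i| (ties get averaged ranks).
ranks: |1|->2, |7|->9, |4|->6, |8|->10.5, |8|->10.5, |5|->7.5, |2|->4.5, |1|->2, |5|->7.5, |2|->4.5, |1|->2
Step 3: Attach original signs; sum ranks with positive sign and with negative sign.
W+ = 9 + 6 + 7.5 + 4.5 + 7.5 + 4.5 + 2 = 41
W- = 2 + 10.5 + 10.5 + 2 = 25
(Check: W+ + W- = 66 should equal n(n+1)/2 = 66.)
Step 4: Test statistic W = min(W+, W-) = 25.
Step 5: Ties in |d|, so use the tie-corrected normal approximation.
        E[W] = n(n+1)/4 = 11*12/4 = 33.
        Tie groups: |d|=1 (t=3), |d|=2 (t=2), |d|=5 (t=2), |d|=8 (t=2); sum(t^3 - t) = 42.
        Var[W] = n(n+1)(2n+1)/24 - sum(t^3-t)/48 = 3036/24 - 42/48 = 125.625.
        z = (W - E[W]) / sqrt(Var[W]) = (25 - 33) / 11.2083 = -0.7138.
        Two-sided p = 2*Phi(z) = 0.475376.
Step 6: alpha = 0.1. fail to reject H0.

W+ = 41, W- = 25, W = min = 25, p = 0.475376, fail to reject H0.


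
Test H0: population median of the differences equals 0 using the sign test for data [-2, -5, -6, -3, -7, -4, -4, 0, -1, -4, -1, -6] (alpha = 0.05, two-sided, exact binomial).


Step 1: Discard zero differences. Original n = 12; n_eff = number of nonzero differences = 11.
Nonzero differences (with sign): -2, -5, -6, -3, -7, -4, -4, -1, -4, -1, -6
Step 2: Count signs: positive = 0, negative = 11.
Step 3: Under H0: P(positive) = 0.5, so the number of positives S ~ Bin(11, 0.5).
Step 4: Two-sided exact p-value = sum of Bin(11,0.5) probabilities at or below the observed probability = 0.000977.
Step 5: alpha = 0.05. reject H0.

n_eff = 11, pos = 0, neg = 11, p = 0.000977, reject H0.


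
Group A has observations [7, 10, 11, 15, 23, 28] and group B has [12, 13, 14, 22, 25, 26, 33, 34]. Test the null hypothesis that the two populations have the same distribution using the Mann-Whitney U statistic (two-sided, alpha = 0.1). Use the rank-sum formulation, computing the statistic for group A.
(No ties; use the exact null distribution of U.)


Step 1: Combine and sort all 14 observations; assign midranks.
sorted (value, group): (7,X), (10,X), (11,X), (12,Y), (13,Y), (14,Y), (15,X), (22,Y), (23,X), (25,Y), (26,Y), (28,X), (33,Y), (34,Y)
ranks: 7->1, 10->2, 11->3, 12->4, 13->5, 14->6, 15->7, 22->8, 23->9, 25->10, 26->11, 28->12, 33->13, 34->14
Step 2: Rank sum for X: R1 = 1 + 2 + 3 + 7 + 9 + 12 = 34.
Step 3: U_X = R1 - n1(n1+1)/2 = 34 - 6*7/2 = 34 - 21 = 13.
       U_Y = n1*n2 - U_X = 48 - 13 = 35.
Step 4: No ties, so the exact null distribution of U (based on enumerating the C(14,6) = 3003 equally likely rank assignments) gives the two-sided p-value.
Step 5: p-value = 0.181152; compare to alpha = 0.1. fail to reject H0.

U_X = 13, p = 0.181152, fail to reject H0 at alpha = 0.1.


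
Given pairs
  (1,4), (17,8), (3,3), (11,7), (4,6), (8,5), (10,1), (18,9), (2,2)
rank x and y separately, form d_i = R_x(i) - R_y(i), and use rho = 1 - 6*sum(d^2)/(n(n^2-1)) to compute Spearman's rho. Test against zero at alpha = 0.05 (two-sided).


Step 1: Rank x and y separately (midranks; no ties here).
rank(x): 1->1, 17->8, 3->3, 11->7, 4->4, 8->5, 10->6, 18->9, 2->2
rank(y): 4->4, 8->8, 3->3, 7->7, 6->6, 5->5, 1->1, 9->9, 2->2
Step 2: d_i = R_x(i) - R_y(i); compute d_i^2.
  (1-4)^2=9, (8-8)^2=0, (3-3)^2=0, (7-7)^2=0, (4-6)^2=4, (5-5)^2=0, (6-1)^2=25, (9-9)^2=0, (2-2)^2=0
sum(d^2) = 38.
Step 3: rho = 1 - 6*38 / (9*(9^2 - 1)) = 1 - 228/720 = 0.683333.
Step 4: Under H0, t = rho * sqrt((n-2)/(1-rho^2)) = 2.4763 ~ t(7).
Step 5: Two-sided p-value from the t-distribution with 7 df = 0.042442.
Step 6: alpha = 0.05. reject H0.

rho = 0.6833, p = 0.042442, reject H0 at alpha = 0.05.


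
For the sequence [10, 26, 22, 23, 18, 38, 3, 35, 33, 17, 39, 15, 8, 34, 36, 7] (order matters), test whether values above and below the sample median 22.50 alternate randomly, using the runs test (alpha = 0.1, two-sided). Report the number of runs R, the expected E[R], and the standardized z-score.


Step 1: Compute median = 22.50; label A = above, B = below.
Labels in order: BABABABAABABBAAB  (n_A = 8, n_B = 8)
Step 2: Count runs R = 13.
Step 3: Under H0 (random ordering), E[R] = 2*n_A*n_B/(n_A+n_B) + 1 = 2*8*8/16 + 1 = 9.0000.
        Var[R] = 2*n_A*n_B*(2*n_A*n_B - n_A - n_B) / ((n_A+n_B)^2 * (n_A+n_B-1)) = 14336/3840 = 3.7333.
        SD[R] = 1.9322.
Step 4: Continuity-corrected z = (R - 0.5 - E[R]) / SD[R] = (13 - 0.5 - 9.0000) / 1.9322 = 1.8114.
Step 5: Two-sided p-value via normal approximation = 2*(1 - Phi(|z|)) = 0.070076.
Step 6: alpha = 0.1. reject H0.

R = 13, z = 1.8114, p = 0.070076, reject H0.


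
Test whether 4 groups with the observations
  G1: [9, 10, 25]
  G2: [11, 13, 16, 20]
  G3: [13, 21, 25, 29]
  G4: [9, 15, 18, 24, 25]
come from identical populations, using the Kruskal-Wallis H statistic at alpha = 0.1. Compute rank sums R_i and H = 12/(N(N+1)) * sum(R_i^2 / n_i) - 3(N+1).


Step 1: Combine all N = 16 observations and assign midranks.
sorted (value, group, rank): (9,G1,1.5), (9,G4,1.5), (10,G1,3), (11,G2,4), (13,G2,5.5), (13,G3,5.5), (15,G4,7), (16,G2,8), (18,G4,9), (20,G2,10), (21,G3,11), (24,G4,12), (25,G1,14), (25,G3,14), (25,G4,14), (29,G3,16)
Step 2: Sum ranks within each group.
R_1 = 18.5 (n_1 = 3)
R_2 = 27.5 (n_2 = 4)
R_3 = 46.5 (n_3 = 4)
R_4 = 43.5 (n_4 = 5)
Step 3: H = 12/(N(N+1)) * sum(R_i^2/n_i) - 3(N+1)
     = 12/(16*17) * (18.5^2/3 + 27.5^2/4 + 46.5^2/4 + 43.5^2/5) - 3*17
     = 0.044118 * 1222.16 - 51
     = 2.918750.
Step 4: Ties present; correction factor C = 1 - 36/(16^3 - 16) = 0.991176. Corrected H = 2.918750 / 0.991176 = 2.944733.
Step 5: Under H0, H ~ chi^2(3); p-value = 0.400225.
Step 6: alpha = 0.1. fail to reject H0.

H = 2.9447, df = 3, p = 0.400225, fail to reject H0.


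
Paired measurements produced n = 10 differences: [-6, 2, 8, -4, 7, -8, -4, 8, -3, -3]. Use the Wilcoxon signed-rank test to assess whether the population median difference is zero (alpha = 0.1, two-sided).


Step 1: Drop any zero differences (none here) and take |d_i|.
|d| = [6, 2, 8, 4, 7, 8, 4, 8, 3, 3]
Step 2: Midrank |d_i| (ties get averaged ranks).
ranks: |6|->6, |2|->1, |8|->9, |4|->4.5, |7|->7, |8|->9, |4|->4.5, |8|->9, |3|->2.5, |3|->2.5
Step 3: Attach original signs; sum ranks with positive sign and with negative sign.
W+ = 1 + 9 + 7 + 9 = 26
W- = 6 + 4.5 + 9 + 4.5 + 2.5 + 2.5 = 29
(Check: W+ + W- = 55 should equal n(n+1)/2 = 55.)
Step 4: Test statistic W = min(W+, W-) = 26.
Step 5: Ties in |d|, so use the tie-corrected normal approximation.
        E[W] = n(n+1)/4 = 10*11/4 = 27.5.
        Tie groups: |d|=3 (t=2), |d|=4 (t=2), |d|=8 (t=3); sum(t^3 - t) = 36.
        Var[W] = n(n+1)(2n+1)/24 - sum(t^3-t)/48 = 2310/24 - 36/48 = 95.5.
        z = (W - E[W]) / sqrt(Var[W]) = (26 - 27.5) / 9.7724 = -0.1535.
        Two-sided p = 2*Phi(z) = 0.878009.
Step 6: alpha = 0.1. fail to reject H0.

W+ = 26, W- = 29, W = min = 26, p = 0.878009, fail to reject H0.


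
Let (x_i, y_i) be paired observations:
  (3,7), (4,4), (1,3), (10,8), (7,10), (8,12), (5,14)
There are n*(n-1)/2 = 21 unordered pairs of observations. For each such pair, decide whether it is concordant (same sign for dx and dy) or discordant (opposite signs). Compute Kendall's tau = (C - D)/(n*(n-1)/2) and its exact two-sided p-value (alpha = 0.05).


Step 1: Enumerate the 21 unordered pairs (i,j) with i<j and classify each by sign(x_j-x_i) * sign(y_j-y_i).
  (1,2):dx=+1,dy=-3->D; (1,3):dx=-2,dy=-4->C; (1,4):dx=+7,dy=+1->C; (1,5):dx=+4,dy=+3->C
  (1,6):dx=+5,dy=+5->C; (1,7):dx=+2,dy=+7->C; (2,3):dx=-3,dy=-1->C; (2,4):dx=+6,dy=+4->C
  (2,5):dx=+3,dy=+6->C; (2,6):dx=+4,dy=+8->C; (2,7):dx=+1,dy=+10->C; (3,4):dx=+9,dy=+5->C
  (3,5):dx=+6,dy=+7->C; (3,6):dx=+7,dy=+9->C; (3,7):dx=+4,dy=+11->C; (4,5):dx=-3,dy=+2->D
  (4,6):dx=-2,dy=+4->D; (4,7):dx=-5,dy=+6->D; (5,6):dx=+1,dy=+2->C; (5,7):dx=-2,dy=+4->D
  (6,7):dx=-3,dy=+2->D
Step 2: C = 15, D = 6, total pairs = 21.
Step 3: tau = (C - D)/(n(n-1)/2) = (15 - 6)/21 = 0.428571.
Step 4: Exact two-sided p-value (enumerate n! = 5040 permutations of y under H0): p = 0.238889.
Step 5: alpha = 0.05. fail to reject H0.

tau_b = 0.4286 (C=15, D=6), p = 0.238889, fail to reject H0.


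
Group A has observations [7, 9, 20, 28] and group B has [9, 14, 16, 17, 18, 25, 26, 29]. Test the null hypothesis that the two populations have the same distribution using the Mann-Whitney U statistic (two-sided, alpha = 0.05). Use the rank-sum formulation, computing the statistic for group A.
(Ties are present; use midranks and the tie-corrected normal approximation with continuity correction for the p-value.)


Step 1: Combine and sort all 12 observations; assign midranks.
sorted (value, group): (7,X), (9,X), (9,Y), (14,Y), (16,Y), (17,Y), (18,Y), (20,X), (25,Y), (26,Y), (28,X), (29,Y)
ranks: 7->1, 9->2.5, 9->2.5, 14->4, 16->5, 17->6, 18->7, 20->8, 25->9, 26->10, 28->11, 29->12
Step 2: Rank sum for X: R1 = 1 + 2.5 + 8 + 11 = 22.5.
Step 3: U_X = R1 - n1(n1+1)/2 = 22.5 - 4*5/2 = 22.5 - 10 = 12.5.
       U_Y = n1*n2 - U_X = 32 - 12.5 = 19.5.
Step 4: Ties are present, so use the tie-corrected normal approximation (with continuity correction) for the p-value.
Step 5: p-value = 0.609759; compare to alpha = 0.05. fail to reject H0.

U_X = 12.5, p = 0.609759, fail to reject H0 at alpha = 0.05.


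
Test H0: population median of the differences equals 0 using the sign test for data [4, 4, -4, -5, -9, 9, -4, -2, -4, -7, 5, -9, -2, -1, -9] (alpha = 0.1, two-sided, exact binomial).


Step 1: Discard zero differences. Original n = 15; n_eff = number of nonzero differences = 15.
Nonzero differences (with sign): +4, +4, -4, -5, -9, +9, -4, -2, -4, -7, +5, -9, -2, -1, -9
Step 2: Count signs: positive = 4, negative = 11.
Step 3: Under H0: P(positive) = 0.5, so the number of positives S ~ Bin(15, 0.5).
Step 4: Two-sided exact p-value = sum of Bin(15,0.5) probabilities at or below the observed probability = 0.118469.
Step 5: alpha = 0.1. fail to reject H0.

n_eff = 15, pos = 4, neg = 11, p = 0.118469, fail to reject H0.


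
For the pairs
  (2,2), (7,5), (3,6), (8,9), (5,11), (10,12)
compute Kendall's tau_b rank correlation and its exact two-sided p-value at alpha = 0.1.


Step 1: Enumerate the 15 unordered pairs (i,j) with i<j and classify each by sign(x_j-x_i) * sign(y_j-y_i).
  (1,2):dx=+5,dy=+3->C; (1,3):dx=+1,dy=+4->C; (1,4):dx=+6,dy=+7->C; (1,5):dx=+3,dy=+9->C
  (1,6):dx=+8,dy=+10->C; (2,3):dx=-4,dy=+1->D; (2,4):dx=+1,dy=+4->C; (2,5):dx=-2,dy=+6->D
  (2,6):dx=+3,dy=+7->C; (3,4):dx=+5,dy=+3->C; (3,5):dx=+2,dy=+5->C; (3,6):dx=+7,dy=+6->C
  (4,5):dx=-3,dy=+2->D; (4,6):dx=+2,dy=+3->C; (5,6):dx=+5,dy=+1->C
Step 2: C = 12, D = 3, total pairs = 15.
Step 3: tau = (C - D)/(n(n-1)/2) = (12 - 3)/15 = 0.600000.
Step 4: Exact two-sided p-value (enumerate n! = 720 permutations of y under H0): p = 0.136111.
Step 5: alpha = 0.1. fail to reject H0.

tau_b = 0.6000 (C=12, D=3), p = 0.136111, fail to reject H0.


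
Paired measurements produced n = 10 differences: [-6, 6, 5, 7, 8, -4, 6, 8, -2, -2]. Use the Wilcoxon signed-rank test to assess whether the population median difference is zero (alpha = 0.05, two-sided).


Step 1: Drop any zero differences (none here) and take |d_i|.
|d| = [6, 6, 5, 7, 8, 4, 6, 8, 2, 2]
Step 2: Midrank |d_i| (ties get averaged ranks).
ranks: |6|->6, |6|->6, |5|->4, |7|->8, |8|->9.5, |4|->3, |6|->6, |8|->9.5, |2|->1.5, |2|->1.5
Step 3: Attach original signs; sum ranks with positive sign and with negative sign.
W+ = 6 + 4 + 8 + 9.5 + 6 + 9.5 = 43
W- = 6 + 3 + 1.5 + 1.5 = 12
(Check: W+ + W- = 55 should equal n(n+1)/2 = 55.)
Step 4: Test statistic W = min(W+, W-) = 12.
Step 5: Ties in |d|, so use the tie-corrected normal approximation.
        E[W] = n(n+1)/4 = 10*11/4 = 27.5.
        Tie groups: |d|=2 (t=2), |d|=6 (t=3), |d|=8 (t=2); sum(t^3 - t) = 36.
        Var[W] = n(n+1)(2n+1)/24 - sum(t^3-t)/48 = 2310/24 - 36/48 = 95.5.
        z = (W - E[W]) / sqrt(Var[W]) = (12 - 27.5) / 9.7724 = -1.5861.
        Two-sided p = 2*Phi(z) = 0.112717.
Step 6: alpha = 0.05. fail to reject H0.

W+ = 43, W- = 12, W = min = 12, p = 0.112717, fail to reject H0.


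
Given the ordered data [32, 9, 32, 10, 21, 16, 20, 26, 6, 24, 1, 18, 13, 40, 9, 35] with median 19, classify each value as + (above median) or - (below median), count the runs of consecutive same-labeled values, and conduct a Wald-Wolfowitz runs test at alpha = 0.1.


Step 1: Compute median = 19; label A = above, B = below.
Labels in order: ABABABAABABBBABA  (n_A = 8, n_B = 8)
Step 2: Count runs R = 13.
Step 3: Under H0 (random ordering), E[R] = 2*n_A*n_B/(n_A+n_B) + 1 = 2*8*8/16 + 1 = 9.0000.
        Var[R] = 2*n_A*n_B*(2*n_A*n_B - n_A - n_B) / ((n_A+n_B)^2 * (n_A+n_B-1)) = 14336/3840 = 3.7333.
        SD[R] = 1.9322.
Step 4: Continuity-corrected z = (R - 0.5 - E[R]) / SD[R] = (13 - 0.5 - 9.0000) / 1.9322 = 1.8114.
Step 5: Two-sided p-value via normal approximation = 2*(1 - Phi(|z|)) = 0.070076.
Step 6: alpha = 0.1. reject H0.

R = 13, z = 1.8114, p = 0.070076, reject H0.


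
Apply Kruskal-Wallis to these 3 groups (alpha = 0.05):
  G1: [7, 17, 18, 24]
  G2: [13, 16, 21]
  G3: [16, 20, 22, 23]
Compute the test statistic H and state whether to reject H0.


Step 1: Combine all N = 11 observations and assign midranks.
sorted (value, group, rank): (7,G1,1), (13,G2,2), (16,G2,3.5), (16,G3,3.5), (17,G1,5), (18,G1,6), (20,G3,7), (21,G2,8), (22,G3,9), (23,G3,10), (24,G1,11)
Step 2: Sum ranks within each group.
R_1 = 23 (n_1 = 4)
R_2 = 13.5 (n_2 = 3)
R_3 = 29.5 (n_3 = 4)
Step 3: H = 12/(N(N+1)) * sum(R_i^2/n_i) - 3(N+1)
     = 12/(11*12) * (23^2/4 + 13.5^2/3 + 29.5^2/4) - 3*12
     = 0.090909 * 410.562 - 36
     = 1.323864.
Step 4: Ties present; correction factor C = 1 - 6/(11^3 - 11) = 0.995455. Corrected H = 1.323864 / 0.995455 = 1.329909.
Step 5: Under H0, H ~ chi^2(2); p-value = 0.514297.
Step 6: alpha = 0.05. fail to reject H0.

H = 1.3299, df = 2, p = 0.514297, fail to reject H0.


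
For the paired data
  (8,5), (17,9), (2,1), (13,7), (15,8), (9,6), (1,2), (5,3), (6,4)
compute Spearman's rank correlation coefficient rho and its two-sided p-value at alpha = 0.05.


Step 1: Rank x and y separately (midranks; no ties here).
rank(x): 8->5, 17->9, 2->2, 13->7, 15->8, 9->6, 1->1, 5->3, 6->4
rank(y): 5->5, 9->9, 1->1, 7->7, 8->8, 6->6, 2->2, 3->3, 4->4
Step 2: d_i = R_x(i) - R_y(i); compute d_i^2.
  (5-5)^2=0, (9-9)^2=0, (2-1)^2=1, (7-7)^2=0, (8-8)^2=0, (6-6)^2=0, (1-2)^2=1, (3-3)^2=0, (4-4)^2=0
sum(d^2) = 2.
Step 3: rho = 1 - 6*2 / (9*(9^2 - 1)) = 1 - 12/720 = 0.983333.
Step 4: Under H0, t = rho * sqrt((n-2)/(1-rho^2)) = 14.3096 ~ t(7).
Step 5: Two-sided p-value from the t-distribution with 7 df = 0.000002.
Step 6: alpha = 0.05. reject H0.

rho = 0.9833, p = 0.000002, reject H0 at alpha = 0.05.


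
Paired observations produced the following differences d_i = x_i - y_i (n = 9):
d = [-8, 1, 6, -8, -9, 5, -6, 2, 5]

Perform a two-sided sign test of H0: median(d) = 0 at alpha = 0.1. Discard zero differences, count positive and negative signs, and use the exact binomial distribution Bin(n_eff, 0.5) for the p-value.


Step 1: Discard zero differences. Original n = 9; n_eff = number of nonzero differences = 9.
Nonzero differences (with sign): -8, +1, +6, -8, -9, +5, -6, +2, +5
Step 2: Count signs: positive = 5, negative = 4.
Step 3: Under H0: P(positive) = 0.5, so the number of positives S ~ Bin(9, 0.5).
Step 4: Two-sided exact p-value = sum of Bin(9,0.5) probabilities at or below the observed probability = 1.000000.
Step 5: alpha = 0.1. fail to reject H0.

n_eff = 9, pos = 5, neg = 4, p = 1.000000, fail to reject H0.


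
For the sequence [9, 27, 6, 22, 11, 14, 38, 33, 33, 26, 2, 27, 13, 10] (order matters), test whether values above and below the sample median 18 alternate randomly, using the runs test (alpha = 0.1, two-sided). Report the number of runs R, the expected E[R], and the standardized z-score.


Step 1: Compute median = 18; label A = above, B = below.
Labels in order: BABABBAAAABABB  (n_A = 7, n_B = 7)
Step 2: Count runs R = 9.
Step 3: Under H0 (random ordering), E[R] = 2*n_A*n_B/(n_A+n_B) + 1 = 2*7*7/14 + 1 = 8.0000.
        Var[R] = 2*n_A*n_B*(2*n_A*n_B - n_A - n_B) / ((n_A+n_B)^2 * (n_A+n_B-1)) = 8232/2548 = 3.2308.
        SD[R] = 1.7974.
Step 4: Continuity-corrected z = (R - 0.5 - E[R]) / SD[R] = (9 - 0.5 - 8.0000) / 1.7974 = 0.2782.
Step 5: Two-sided p-value via normal approximation = 2*(1 - Phi(|z|)) = 0.780879.
Step 6: alpha = 0.1. fail to reject H0.

R = 9, z = 0.2782, p = 0.780879, fail to reject H0.


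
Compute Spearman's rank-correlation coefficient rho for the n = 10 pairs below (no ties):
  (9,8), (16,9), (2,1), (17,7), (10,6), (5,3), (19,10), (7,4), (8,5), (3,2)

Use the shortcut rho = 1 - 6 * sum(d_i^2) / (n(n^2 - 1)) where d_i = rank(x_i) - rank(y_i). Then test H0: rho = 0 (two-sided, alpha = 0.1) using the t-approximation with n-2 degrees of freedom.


Step 1: Rank x and y separately (midranks; no ties here).
rank(x): 9->6, 16->8, 2->1, 17->9, 10->7, 5->3, 19->10, 7->4, 8->5, 3->2
rank(y): 8->8, 9->9, 1->1, 7->7, 6->6, 3->3, 10->10, 4->4, 5->5, 2->2
Step 2: d_i = R_x(i) - R_y(i); compute d_i^2.
  (6-8)^2=4, (8-9)^2=1, (1-1)^2=0, (9-7)^2=4, (7-6)^2=1, (3-3)^2=0, (10-10)^2=0, (4-4)^2=0, (5-5)^2=0, (2-2)^2=0
sum(d^2) = 10.
Step 3: rho = 1 - 6*10 / (10*(10^2 - 1)) = 1 - 60/990 = 0.939394.
Step 4: Under H0, t = rho * sqrt((n-2)/(1-rho^2)) = 7.7500 ~ t(8).
Step 5: Two-sided p-value from the t-distribution with 8 df = 0.000055.
Step 6: alpha = 0.1. reject H0.

rho = 0.9394, p = 0.000055, reject H0 at alpha = 0.1.


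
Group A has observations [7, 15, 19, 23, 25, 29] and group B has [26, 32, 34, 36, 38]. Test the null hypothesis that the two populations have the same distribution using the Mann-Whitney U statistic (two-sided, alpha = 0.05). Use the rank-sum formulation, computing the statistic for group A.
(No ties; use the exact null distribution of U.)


Step 1: Combine and sort all 11 observations; assign midranks.
sorted (value, group): (7,X), (15,X), (19,X), (23,X), (25,X), (26,Y), (29,X), (32,Y), (34,Y), (36,Y), (38,Y)
ranks: 7->1, 15->2, 19->3, 23->4, 25->5, 26->6, 29->7, 32->8, 34->9, 36->10, 38->11
Step 2: Rank sum for X: R1 = 1 + 2 + 3 + 4 + 5 + 7 = 22.
Step 3: U_X = R1 - n1(n1+1)/2 = 22 - 6*7/2 = 22 - 21 = 1.
       U_Y = n1*n2 - U_X = 30 - 1 = 29.
Step 4: No ties, so the exact null distribution of U (based on enumerating the C(11,6) = 462 equally likely rank assignments) gives the two-sided p-value.
Step 5: p-value = 0.008658; compare to alpha = 0.05. reject H0.

U_X = 1, p = 0.008658, reject H0 at alpha = 0.05.


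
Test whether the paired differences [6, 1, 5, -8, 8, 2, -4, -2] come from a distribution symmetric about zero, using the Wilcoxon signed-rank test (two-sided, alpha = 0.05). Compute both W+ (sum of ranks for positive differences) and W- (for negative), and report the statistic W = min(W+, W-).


Step 1: Drop any zero differences (none here) and take |d_i|.
|d| = [6, 1, 5, 8, 8, 2, 4, 2]
Step 2: Midrank |d_i| (ties get averaged ranks).
ranks: |6|->6, |1|->1, |5|->5, |8|->7.5, |8|->7.5, |2|->2.5, |4|->4, |2|->2.5
Step 3: Attach original signs; sum ranks with positive sign and with negative sign.
W+ = 6 + 1 + 5 + 7.5 + 2.5 = 22
W- = 7.5 + 4 + 2.5 = 14
(Check: W+ + W- = 36 should equal n(n+1)/2 = 36.)
Step 4: Test statistic W = min(W+, W-) = 14.
Step 5: Ties in |d|, so use the tie-corrected normal approximation.
        E[W] = n(n+1)/4 = 8*9/4 = 18.
        Tie groups: |d|=2 (t=2), |d|=8 (t=2); sum(t^3 - t) = 12.
        Var[W] = n(n+1)(2n+1)/24 - sum(t^3-t)/48 = 1224/24 - 12/48 = 50.75.
        z = (W - E[W]) / sqrt(Var[W]) = (14 - 18) / 7.1239 = -0.5615.
        Two-sided p = 2*Phi(z) = 0.574464.
Step 6: alpha = 0.05. fail to reject H0.

W+ = 22, W- = 14, W = min = 14, p = 0.574464, fail to reject H0.


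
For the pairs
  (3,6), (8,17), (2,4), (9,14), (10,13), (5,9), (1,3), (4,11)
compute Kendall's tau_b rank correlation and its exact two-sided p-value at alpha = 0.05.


Step 1: Enumerate the 28 unordered pairs (i,j) with i<j and classify each by sign(x_j-x_i) * sign(y_j-y_i).
  (1,2):dx=+5,dy=+11->C; (1,3):dx=-1,dy=-2->C; (1,4):dx=+6,dy=+8->C; (1,5):dx=+7,dy=+7->C
  (1,6):dx=+2,dy=+3->C; (1,7):dx=-2,dy=-3->C; (1,8):dx=+1,dy=+5->C; (2,3):dx=-6,dy=-13->C
  (2,4):dx=+1,dy=-3->D; (2,5):dx=+2,dy=-4->D; (2,6):dx=-3,dy=-8->C; (2,7):dx=-7,dy=-14->C
  (2,8):dx=-4,dy=-6->C; (3,4):dx=+7,dy=+10->C; (3,5):dx=+8,dy=+9->C; (3,6):dx=+3,dy=+5->C
  (3,7):dx=-1,dy=-1->C; (3,8):dx=+2,dy=+7->C; (4,5):dx=+1,dy=-1->D; (4,6):dx=-4,dy=-5->C
  (4,7):dx=-8,dy=-11->C; (4,8):dx=-5,dy=-3->C; (5,6):dx=-5,dy=-4->C; (5,7):dx=-9,dy=-10->C
  (5,8):dx=-6,dy=-2->C; (6,7):dx=-4,dy=-6->C; (6,8):dx=-1,dy=+2->D; (7,8):dx=+3,dy=+8->C
Step 2: C = 24, D = 4, total pairs = 28.
Step 3: tau = (C - D)/(n(n-1)/2) = (24 - 4)/28 = 0.714286.
Step 4: Exact two-sided p-value (enumerate n! = 40320 permutations of y under H0): p = 0.014137.
Step 5: alpha = 0.05. reject H0.

tau_b = 0.7143 (C=24, D=4), p = 0.014137, reject H0.


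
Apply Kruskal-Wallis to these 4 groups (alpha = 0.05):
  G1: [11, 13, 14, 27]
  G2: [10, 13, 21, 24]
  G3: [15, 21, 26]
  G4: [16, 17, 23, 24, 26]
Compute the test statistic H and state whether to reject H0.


Step 1: Combine all N = 16 observations and assign midranks.
sorted (value, group, rank): (10,G2,1), (11,G1,2), (13,G1,3.5), (13,G2,3.5), (14,G1,5), (15,G3,6), (16,G4,7), (17,G4,8), (21,G2,9.5), (21,G3,9.5), (23,G4,11), (24,G2,12.5), (24,G4,12.5), (26,G3,14.5), (26,G4,14.5), (27,G1,16)
Step 2: Sum ranks within each group.
R_1 = 26.5 (n_1 = 4)
R_2 = 26.5 (n_2 = 4)
R_3 = 30 (n_3 = 3)
R_4 = 53 (n_4 = 5)
Step 3: H = 12/(N(N+1)) * sum(R_i^2/n_i) - 3(N+1)
     = 12/(16*17) * (26.5^2/4 + 26.5^2/4 + 30^2/3 + 53^2/5) - 3*17
     = 0.044118 * 1212.92 - 51
     = 2.511397.
Step 4: Ties present; correction factor C = 1 - 24/(16^3 - 16) = 0.994118. Corrected H = 2.511397 / 0.994118 = 2.526257.
Step 5: Under H0, H ~ chi^2(3); p-value = 0.470564.
Step 6: alpha = 0.05. fail to reject H0.

H = 2.5263, df = 3, p = 0.470564, fail to reject H0.


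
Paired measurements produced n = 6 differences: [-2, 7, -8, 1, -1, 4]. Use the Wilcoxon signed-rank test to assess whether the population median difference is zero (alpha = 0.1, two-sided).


Step 1: Drop any zero differences (none here) and take |d_i|.
|d| = [2, 7, 8, 1, 1, 4]
Step 2: Midrank |d_i| (ties get averaged ranks).
ranks: |2|->3, |7|->5, |8|->6, |1|->1.5, |1|->1.5, |4|->4
Step 3: Attach original signs; sum ranks with positive sign and with negative sign.
W+ = 5 + 1.5 + 4 = 10.5
W- = 3 + 6 + 1.5 = 10.5
(Check: W+ + W- = 21 should equal n(n+1)/2 = 21.)
Step 4: Test statistic W = min(W+, W-) = 10.5.
Step 5: Ties in |d|, so use the tie-corrected normal approximation.
        E[W] = n(n+1)/4 = 6*7/4 = 10.5.
        Tie groups: |d|=1 (t=2); sum(t^3 - t) = 6.
        Var[W] = n(n+1)(2n+1)/24 - sum(t^3-t)/48 = 546/24 - 6/48 = 22.625.
        z = (W - E[W]) / sqrt(Var[W]) = (10.5 - 10.5) / 4.7566 = 0.0000.
        Two-sided p = 2*Phi(z) = 1.000000.
Step 6: alpha = 0.1. fail to reject H0.

W+ = 10.5, W- = 10.5, W = min = 10.5, p = 1.000000, fail to reject H0.
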